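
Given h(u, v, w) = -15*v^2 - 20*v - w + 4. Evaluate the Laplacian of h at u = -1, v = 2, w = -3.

∂²h/∂u² = 0
∂²h/∂v² = -30
∂²h/∂w² = 0
∇²h = -30
At (-1, 2, -3): -30.

-30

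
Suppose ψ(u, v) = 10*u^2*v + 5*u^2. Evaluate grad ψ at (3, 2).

(150, 90)

∂ψ/∂u = 20*u*v + 10*u
∂ψ/∂v = 10*u^2
∇ψ = (20*u*v + 10*u, 10*u^2)
At (3, 2): (150, 90).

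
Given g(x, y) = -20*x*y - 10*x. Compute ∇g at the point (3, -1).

(10, -60)

∂g/∂x = -20*y - 10
∂g/∂y = -20*x
∇g = (-20*y - 10, -20*x)
At (3, -1): (10, -60).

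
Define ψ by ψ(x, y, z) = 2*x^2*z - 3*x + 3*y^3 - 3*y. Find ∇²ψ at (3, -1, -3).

-30

∂²ψ/∂x² = 4*z
∂²ψ/∂y² = 18*y
∂²ψ/∂z² = 0
∇²ψ = 18*y + 4*z
At (3, -1, -3): -30.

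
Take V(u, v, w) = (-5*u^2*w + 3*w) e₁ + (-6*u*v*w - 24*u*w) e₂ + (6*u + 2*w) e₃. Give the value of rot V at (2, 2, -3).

(∇×V)₁ = ∂V₃/∂v − ∂V₂/∂w = 6*u*v + 24*u
(∇×V)₂ = ∂V₁/∂w − ∂V₃/∂u = -5*u^2 - 3
(∇×V)₃ = ∂V₂/∂u − ∂V₁/∂v = -6*v*w - 24*w
∇×V = (6*u*v + 24*u, -5*u^2 - 3, -6*v*w - 24*w)
At (2, 2, -3): (72, -23, 108).

(72, -23, 108)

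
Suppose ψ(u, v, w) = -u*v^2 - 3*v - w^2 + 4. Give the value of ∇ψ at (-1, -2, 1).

∂ψ/∂u = -v^2
∂ψ/∂v = -2*u*v - 3
∂ψ/∂w = -2*w
∇ψ = (-v^2, -2*u*v - 3, -2*w)
At (-1, -2, 1): (-4, -7, -2).

(-4, -7, -2)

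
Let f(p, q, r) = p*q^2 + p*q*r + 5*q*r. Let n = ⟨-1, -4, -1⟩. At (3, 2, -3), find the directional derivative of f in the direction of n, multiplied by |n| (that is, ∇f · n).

∂f/∂p = q^2 + q*r
∂f/∂q = 2*p*q + p*r + 5*r
∂f/∂r = p*q + 5*q
∇f at (3, 2, -3) = (-2, -12, 16)
∇f · n = (-2)(-1) + (-12)(-4) + (16)(-1) = 34

34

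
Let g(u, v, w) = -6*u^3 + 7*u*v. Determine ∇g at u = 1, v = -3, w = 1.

∂g/∂u = -18*u^2 + 7*v
∂g/∂v = 7*u
∂g/∂w = 0
∇g = (-18*u^2 + 7*v, 7*u, 0)
At (1, -3, 1): (-39, 7, 0).

(-39, 7, 0)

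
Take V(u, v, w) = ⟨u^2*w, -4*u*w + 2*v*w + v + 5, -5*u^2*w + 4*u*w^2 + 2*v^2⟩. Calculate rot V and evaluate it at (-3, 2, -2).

(∇×V)₁ = ∂V₃/∂v − ∂V₂/∂w = 4*u + 2*v
(∇×V)₂ = ∂V₁/∂w − ∂V₃/∂u = u^2 + 10*u*w - 4*w^2
(∇×V)₃ = ∂V₂/∂u − ∂V₁/∂v = -4*w
∇×V = (4*u + 2*v, u^2 + 10*u*w - 4*w^2, -4*w)
At (-3, 2, -2): (-8, 53, 8).

(-8, 53, 8)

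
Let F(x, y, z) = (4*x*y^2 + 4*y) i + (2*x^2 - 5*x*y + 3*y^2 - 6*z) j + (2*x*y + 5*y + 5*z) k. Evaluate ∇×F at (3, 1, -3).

(∇×F)₁ = ∂F₃/∂y − ∂F₂/∂z = 2*x + 11
(∇×F)₂ = ∂F₁/∂z − ∂F₃/∂x = -2*y
(∇×F)₃ = ∂F₂/∂x − ∂F₁/∂y = -8*x*y + 4*x - 5*y - 4
∇×F = (2*x + 11, -2*y, -8*x*y + 4*x - 5*y - 4)
At (3, 1, -3): (17, -2, -21).

(17, -2, -21)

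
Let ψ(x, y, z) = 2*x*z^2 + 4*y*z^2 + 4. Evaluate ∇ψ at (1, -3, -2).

(8, 16, 40)

∂ψ/∂x = 2*z^2
∂ψ/∂y = 4*z^2
∂ψ/∂z = 4*x*z + 8*y*z
∇ψ = (2*z^2, 4*z^2, 4*x*z + 8*y*z)
At (1, -3, -2): (8, 16, 40).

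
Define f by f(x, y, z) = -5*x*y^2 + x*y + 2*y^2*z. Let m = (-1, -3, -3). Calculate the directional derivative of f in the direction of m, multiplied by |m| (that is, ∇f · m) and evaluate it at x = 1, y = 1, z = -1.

37

∂f/∂x = -5*y^2 + y
∂f/∂y = -10*x*y + x + 4*y*z
∂f/∂z = 2*y^2
∇f at (1, 1, -1) = (-4, -13, 2)
∇f · m = (-4)(-1) + (-13)(-3) + (2)(-3) = 37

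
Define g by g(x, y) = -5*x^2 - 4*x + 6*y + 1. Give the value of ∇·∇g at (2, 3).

∂²g/∂x² = -10
∂²g/∂y² = 0
∇²g = -10
At (2, 3): -10.

-10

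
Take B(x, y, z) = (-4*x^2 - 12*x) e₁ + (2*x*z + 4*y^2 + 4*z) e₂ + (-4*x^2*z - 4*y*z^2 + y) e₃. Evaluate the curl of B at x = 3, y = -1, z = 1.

(∇×B)₁ = ∂B₃/∂y − ∂B₂/∂z = -2*x - 4*z^2 - 3
(∇×B)₂ = ∂B₁/∂z − ∂B₃/∂x = 8*x*z
(∇×B)₃ = ∂B₂/∂x − ∂B₁/∂y = 2*z
∇×B = (-2*x - 4*z^2 - 3, 8*x*z, 2*z)
At (3, -1, 1): (-13, 24, 2).

(-13, 24, 2)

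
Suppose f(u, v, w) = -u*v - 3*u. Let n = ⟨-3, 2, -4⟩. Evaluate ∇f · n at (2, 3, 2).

14

∂f/∂u = -v - 3
∂f/∂v = -u
∂f/∂w = 0
∇f at (2, 3, 2) = (-6, -2, 0)
∇f · n = (-6)(-3) + (-2)(2) + (0)(-4) = 14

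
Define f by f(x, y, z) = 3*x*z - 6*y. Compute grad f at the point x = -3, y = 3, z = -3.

∂f/∂x = 3*z
∂f/∂y = -6
∂f/∂z = 3*x
∇f = (3*z, -6, 3*x)
At (-3, 3, -3): (-9, -6, -9).

(-9, -6, -9)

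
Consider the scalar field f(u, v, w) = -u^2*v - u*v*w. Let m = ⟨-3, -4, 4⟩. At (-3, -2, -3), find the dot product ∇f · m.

∂f/∂u = -2*u*v - v*w
∂f/∂v = -u^2 - u*w
∂f/∂w = -u*v
∇f at (-3, -2, -3) = (-18, -18, -6)
∇f · m = (-18)(-3) + (-18)(-4) + (-6)(4) = 102

102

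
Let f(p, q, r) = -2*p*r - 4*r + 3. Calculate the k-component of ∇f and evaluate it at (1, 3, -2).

(∇f)_3 = ∂f/∂r = -2*p - 4
At (1, 3, -2): -6.

-6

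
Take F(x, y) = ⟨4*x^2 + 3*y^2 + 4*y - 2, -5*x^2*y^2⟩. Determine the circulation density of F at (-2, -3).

194

∂F₂/∂x = -10*x*y^2
∂F₁/∂y = 6*y + 4
Scalar curl = -10*x*y^2 - 6*y - 4
At (-2, -3): 194.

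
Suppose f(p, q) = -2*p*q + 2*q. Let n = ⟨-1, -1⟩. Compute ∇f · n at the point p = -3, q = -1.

-10

∂f/∂p = -2*q
∂f/∂q = -2*p + 2
∇f at (-3, -1) = (2, 8)
∇f · n = (2)(-1) + (8)(-1) = -10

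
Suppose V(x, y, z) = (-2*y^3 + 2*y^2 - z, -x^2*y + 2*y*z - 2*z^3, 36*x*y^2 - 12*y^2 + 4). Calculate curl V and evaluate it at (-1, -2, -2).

(220, -145, 28)

(∇×V)₁ = ∂V₃/∂y − ∂V₂/∂z = 72*x*y - 26*y + 6*z^2
(∇×V)₂ = ∂V₁/∂z − ∂V₃/∂x = -36*y^2 - 1
(∇×V)₃ = ∂V₂/∂x − ∂V₁/∂y = -2*x*y + 6*y^2 - 4*y
∇×V = (72*x*y - 26*y + 6*z^2, -36*y^2 - 1, -2*x*y + 6*y^2 - 4*y)
At (-1, -2, -2): (220, -145, 28).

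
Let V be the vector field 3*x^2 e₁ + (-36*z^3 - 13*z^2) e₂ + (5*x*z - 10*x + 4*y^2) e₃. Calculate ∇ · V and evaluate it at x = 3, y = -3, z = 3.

33

∂V₁/∂x = 6*x
∂V₂/∂y = 0
∂V₃/∂z = 5*x
∇·V = 11*x
At (3, -3, 3): 33.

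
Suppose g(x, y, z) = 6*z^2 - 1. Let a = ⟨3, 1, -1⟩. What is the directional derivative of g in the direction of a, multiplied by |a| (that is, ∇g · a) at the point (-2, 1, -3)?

36

∂g/∂x = 0
∂g/∂y = 0
∂g/∂z = 12*z
∇g at (-2, 1, -3) = (0, 0, -36)
∇g · a = (0)(3) + (0)(1) + (-36)(-1) = 36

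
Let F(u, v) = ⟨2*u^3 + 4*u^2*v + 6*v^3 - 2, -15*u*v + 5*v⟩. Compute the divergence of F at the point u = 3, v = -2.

∂F₁/∂u = 6*u^2 + 8*u*v
∂F₂/∂v = -15*u + 5
∇·F = 6*u^2 + 8*u*v - 15*u + 5
At (3, -2): -34.

-34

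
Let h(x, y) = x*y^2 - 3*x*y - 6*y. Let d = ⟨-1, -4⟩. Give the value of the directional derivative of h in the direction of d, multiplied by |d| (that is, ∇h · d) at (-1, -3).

∂h/∂x = y^2 - 3*y
∂h/∂y = 2*x*y - 3*x - 6
∇h at (-1, -3) = (18, 3)
∇h · d = (18)(-1) + (3)(-4) = -30

-30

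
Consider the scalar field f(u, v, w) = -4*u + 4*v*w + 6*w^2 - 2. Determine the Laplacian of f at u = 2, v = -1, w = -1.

∂²f/∂u² = 0
∂²f/∂v² = 0
∂²f/∂w² = 12
∇²f = 12
At (2, -1, -1): 12.

12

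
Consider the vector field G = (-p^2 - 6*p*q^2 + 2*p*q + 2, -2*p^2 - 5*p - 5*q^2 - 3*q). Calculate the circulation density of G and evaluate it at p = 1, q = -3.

-47

∂G₂/∂p = -4*p - 5
∂G₁/∂q = -12*p*q + 2*p
Scalar curl = 12*p*q - 6*p - 5
At (1, -3): -47.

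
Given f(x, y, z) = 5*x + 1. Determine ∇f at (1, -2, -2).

(5, 0, 0)

∂f/∂x = 5
∂f/∂y = 0
∂f/∂z = 0
∇f = (5, 0, 0)
At (1, -2, -2): (5, 0, 0).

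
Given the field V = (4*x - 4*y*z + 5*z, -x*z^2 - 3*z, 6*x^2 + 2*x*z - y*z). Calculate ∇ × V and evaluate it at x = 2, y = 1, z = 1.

(∇×V)₁ = ∂V₃/∂y − ∂V₂/∂z = 2*x*z - z + 3
(∇×V)₂ = ∂V₁/∂z − ∂V₃/∂x = -12*x - 4*y - 2*z + 5
(∇×V)₃ = ∂V₂/∂x − ∂V₁/∂y = -z^2 + 4*z
∇×V = (2*x*z - z + 3, -12*x - 4*y - 2*z + 5, -z^2 + 4*z)
At (2, 1, 1): (6, -25, 3).

(6, -25, 3)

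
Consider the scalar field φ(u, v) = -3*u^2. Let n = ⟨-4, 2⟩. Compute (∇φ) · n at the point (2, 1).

48

∂φ/∂u = -6*u
∂φ/∂v = 0
∇φ at (2, 1) = (-12, 0)
∇φ · n = (-12)(-4) + (0)(2) = 48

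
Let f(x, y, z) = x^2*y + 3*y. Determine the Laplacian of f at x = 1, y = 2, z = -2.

4

∂²f/∂x² = 2*y
∂²f/∂y² = 0
∂²f/∂z² = 0
∇²f = 2*y
At (1, 2, -2): 4.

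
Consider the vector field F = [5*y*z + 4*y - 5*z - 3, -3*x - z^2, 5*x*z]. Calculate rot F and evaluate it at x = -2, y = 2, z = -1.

(-2, 10, -2)

(∇×F)₁ = ∂F₃/∂y − ∂F₂/∂z = 2*z
(∇×F)₂ = ∂F₁/∂z − ∂F₃/∂x = 5*y - 5*z - 5
(∇×F)₃ = ∂F₂/∂x − ∂F₁/∂y = -5*z - 7
∇×F = (2*z, 5*y - 5*z - 5, -5*z - 7)
At (-2, 2, -1): (-2, 10, -2).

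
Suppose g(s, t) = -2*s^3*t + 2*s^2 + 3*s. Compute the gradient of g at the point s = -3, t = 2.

∂g/∂s = -6*s^2*t + 4*s + 3
∂g/∂t = -2*s^3
∇g = (-6*s^2*t + 4*s + 3, -2*s^3)
At (-3, 2): (-117, 54).

(-117, 54)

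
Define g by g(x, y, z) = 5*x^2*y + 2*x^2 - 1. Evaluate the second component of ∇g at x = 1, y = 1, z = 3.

5

(∇g)_2 = ∂g/∂y = 5*x^2
At (1, 1, 3): 5.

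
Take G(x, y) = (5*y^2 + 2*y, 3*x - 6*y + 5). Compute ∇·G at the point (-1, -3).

∂G₁/∂x = 0
∂G₂/∂y = -6
∇·G = -6
At (-1, -3): -6.

-6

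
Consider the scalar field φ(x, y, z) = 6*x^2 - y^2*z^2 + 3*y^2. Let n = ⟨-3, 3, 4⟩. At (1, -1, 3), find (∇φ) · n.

∂φ/∂x = 12*x
∂φ/∂y = -2*y*z^2 + 6*y
∂φ/∂z = -2*y^2*z
∇φ at (1, -1, 3) = (12, 12, -6)
∇φ · n = (12)(-3) + (12)(3) + (-6)(4) = -24

-24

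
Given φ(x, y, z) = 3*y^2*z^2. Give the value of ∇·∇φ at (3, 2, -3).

∂²φ/∂x² = 0
∂²φ/∂y² = 6*z^2
∂²φ/∂z² = 6*y^2
∇²φ = 6*y^2 + 6*z^2
At (3, 2, -3): 78.

78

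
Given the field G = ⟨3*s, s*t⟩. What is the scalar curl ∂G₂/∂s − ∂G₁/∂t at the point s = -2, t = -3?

∂G₂/∂s = t
∂G₁/∂t = 0
Scalar curl = t
At (-2, -3): -3.

-3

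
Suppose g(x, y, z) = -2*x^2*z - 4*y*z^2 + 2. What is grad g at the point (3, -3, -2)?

(24, -16, -66)

∂g/∂x = -4*x*z
∂g/∂y = -4*z^2
∂g/∂z = -2*x^2 - 8*y*z
∇g = (-4*x*z, -4*z^2, -2*x^2 - 8*y*z)
At (3, -3, -2): (24, -16, -66).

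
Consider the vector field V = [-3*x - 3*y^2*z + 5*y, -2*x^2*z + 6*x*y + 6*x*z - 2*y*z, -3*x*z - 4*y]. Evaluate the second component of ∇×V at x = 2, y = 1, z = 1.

(∇×V)_2 = ∂V₁/∂z − ∂V₃/∂x
= -3*y^2 − (-3*z)
= -3*y^2 + 3*z
At (2, 1, 1): 0.

0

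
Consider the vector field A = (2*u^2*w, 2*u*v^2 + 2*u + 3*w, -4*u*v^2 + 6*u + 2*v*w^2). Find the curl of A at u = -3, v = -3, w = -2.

(-67, 48, 20)

(∇×A)₁ = ∂A₃/∂v − ∂A₂/∂w = -8*u*v + 2*w^2 - 3
(∇×A)₂ = ∂A₁/∂w − ∂A₃/∂u = 2*u^2 + 4*v^2 - 6
(∇×A)₃ = ∂A₂/∂u − ∂A₁/∂v = 2*v^2 + 2
∇×A = (-8*u*v + 2*w^2 - 3, 2*u^2 + 4*v^2 - 6, 2*v^2 + 2)
At (-3, -3, -2): (-67, 48, 20).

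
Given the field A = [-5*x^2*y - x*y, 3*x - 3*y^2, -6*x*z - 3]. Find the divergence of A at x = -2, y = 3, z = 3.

51

∂A₁/∂x = -10*x*y - y
∂A₂/∂y = -6*y
∂A₃/∂z = -6*x
∇·A = -10*x*y - 6*x - 7*y
At (-2, 3, 3): 51.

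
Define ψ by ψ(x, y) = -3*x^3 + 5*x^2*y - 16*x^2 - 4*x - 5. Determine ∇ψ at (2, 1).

∂ψ/∂x = -9*x^2 + 10*x*y - 32*x - 4
∂ψ/∂y = 5*x^2
∇ψ = (-9*x^2 + 10*x*y - 32*x - 4, 5*x^2)
At (2, 1): (-84, 20).

(-84, 20)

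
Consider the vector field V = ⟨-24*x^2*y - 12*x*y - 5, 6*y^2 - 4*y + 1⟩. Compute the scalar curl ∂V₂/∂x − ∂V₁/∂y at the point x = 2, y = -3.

∂V₂/∂x = 0
∂V₁/∂y = -24*x^2 - 12*x
Scalar curl = 24*x^2 + 12*x
At (2, -3): 120.

120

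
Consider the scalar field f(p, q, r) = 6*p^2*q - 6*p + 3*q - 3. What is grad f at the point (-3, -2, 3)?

(66, 57, 0)

∂f/∂p = 12*p*q - 6
∂f/∂q = 6*p^2 + 3
∂f/∂r = 0
∇f = (12*p*q - 6, 6*p^2 + 3, 0)
At (-3, -2, 3): (66, 57, 0).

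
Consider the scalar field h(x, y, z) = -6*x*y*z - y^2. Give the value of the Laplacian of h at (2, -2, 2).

-2

∂²h/∂x² = 0
∂²h/∂y² = -2
∂²h/∂z² = 0
∇²h = -2
At (2, -2, 2): -2.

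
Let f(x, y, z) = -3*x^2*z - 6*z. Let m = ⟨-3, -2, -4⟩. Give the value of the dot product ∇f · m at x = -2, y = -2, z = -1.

108

∂f/∂x = -6*x*z
∂f/∂y = 0
∂f/∂z = -3*x^2 - 6
∇f at (-2, -2, -1) = (-12, 0, -18)
∇f · m = (-12)(-3) + (0)(-2) + (-18)(-4) = 108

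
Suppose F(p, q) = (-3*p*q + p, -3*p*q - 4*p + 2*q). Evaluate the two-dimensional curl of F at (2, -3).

∂F₂/∂p = -3*q - 4
∂F₁/∂q = -3*p
Scalar curl = 3*p - 3*q - 4
At (2, -3): 11.

11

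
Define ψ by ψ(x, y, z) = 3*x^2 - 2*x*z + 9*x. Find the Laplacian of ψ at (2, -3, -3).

6

∂²ψ/∂x² = 6
∂²ψ/∂y² = 0
∂²ψ/∂z² = 0
∇²ψ = 6
At (2, -3, -3): 6.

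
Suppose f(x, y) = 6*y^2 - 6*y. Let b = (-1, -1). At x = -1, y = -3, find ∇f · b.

42

∂f/∂x = 0
∂f/∂y = 12*y - 6
∇f at (-1, -3) = (0, -42)
∇f · b = (0)(-1) + (-42)(-1) = 42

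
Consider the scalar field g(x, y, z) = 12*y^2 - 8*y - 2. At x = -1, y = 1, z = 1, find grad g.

(0, 16, 0)

∂g/∂x = 0
∂g/∂y = 24*y - 8
∂g/∂z = 0
∇g = (0, 24*y - 8, 0)
At (-1, 1, 1): (0, 16, 0).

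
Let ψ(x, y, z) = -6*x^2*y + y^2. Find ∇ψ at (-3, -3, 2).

∂ψ/∂x = -12*x*y
∂ψ/∂y = -6*x^2 + 2*y
∂ψ/∂z = 0
∇ψ = (-12*x*y, -6*x^2 + 2*y, 0)
At (-3, -3, 2): (-108, -60, 0).

(-108, -60, 0)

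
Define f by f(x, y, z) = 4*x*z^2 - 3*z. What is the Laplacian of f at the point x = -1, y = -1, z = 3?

∂²f/∂x² = 0
∂²f/∂y² = 0
∂²f/∂z² = 8*x
∇²f = 8*x
At (-1, -1, 3): -8.

-8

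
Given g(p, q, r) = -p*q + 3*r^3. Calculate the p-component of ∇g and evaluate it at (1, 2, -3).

(∇g)_1 = ∂g/∂p = -q
At (1, 2, -3): -2.

-2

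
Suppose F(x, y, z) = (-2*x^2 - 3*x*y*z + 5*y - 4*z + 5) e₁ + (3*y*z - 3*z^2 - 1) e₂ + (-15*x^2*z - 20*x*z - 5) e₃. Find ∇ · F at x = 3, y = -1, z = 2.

-195

∂F₁/∂x = -4*x - 3*y*z
∂F₂/∂y = 3*z
∂F₃/∂z = -15*x^2 - 20*x
∇·F = -15*x^2 - 24*x - 3*y*z + 3*z
At (3, -1, 2): -195.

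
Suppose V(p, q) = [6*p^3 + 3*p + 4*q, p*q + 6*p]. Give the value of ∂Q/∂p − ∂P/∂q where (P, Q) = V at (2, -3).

-1

∂V₂/∂p = q + 6
∂V₁/∂q = 4
Scalar curl = q + 2
At (2, -3): -1.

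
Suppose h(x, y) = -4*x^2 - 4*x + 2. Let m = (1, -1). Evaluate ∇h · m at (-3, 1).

∂h/∂x = -8*x - 4
∂h/∂y = 0
∇h at (-3, 1) = (20, 0)
∇h · m = (20)(1) + (0)(-1) = 20

20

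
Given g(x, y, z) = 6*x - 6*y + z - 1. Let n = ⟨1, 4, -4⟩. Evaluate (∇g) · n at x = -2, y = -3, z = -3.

∂g/∂x = 6
∂g/∂y = -6
∂g/∂z = 1
∇g at (-2, -3, -3) = (6, -6, 1)
∇g · n = (6)(1) + (-6)(4) + (1)(-4) = -22

-22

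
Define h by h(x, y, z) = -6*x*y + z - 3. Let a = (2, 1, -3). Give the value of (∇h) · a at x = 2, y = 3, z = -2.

∂h/∂x = -6*y
∂h/∂y = -6*x
∂h/∂z = 1
∇h at (2, 3, -2) = (-18, -12, 1)
∇h · a = (-18)(2) + (-12)(1) + (1)(-3) = -51

-51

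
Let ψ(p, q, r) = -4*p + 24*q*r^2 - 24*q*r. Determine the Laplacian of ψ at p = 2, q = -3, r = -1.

-144

∂²ψ/∂p² = 0
∂²ψ/∂q² = 0
∂²ψ/∂r² = 48*q
∇²ψ = 48*q
At (2, -3, -1): -144.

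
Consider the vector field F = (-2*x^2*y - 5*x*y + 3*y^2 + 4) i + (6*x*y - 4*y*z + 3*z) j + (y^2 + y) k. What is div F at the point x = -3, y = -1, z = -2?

-17

∂F₁/∂x = -4*x*y - 5*y
∂F₂/∂y = 6*x - 4*z
∂F₃/∂z = 0
∇·F = -4*x*y + 6*x - 5*y - 4*z
At (-3, -1, -2): -17.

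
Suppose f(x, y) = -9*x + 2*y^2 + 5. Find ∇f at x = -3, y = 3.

∂f/∂x = -9
∂f/∂y = 4*y
∇f = (-9, 4*y)
At (-3, 3): (-9, 12).

(-9, 12)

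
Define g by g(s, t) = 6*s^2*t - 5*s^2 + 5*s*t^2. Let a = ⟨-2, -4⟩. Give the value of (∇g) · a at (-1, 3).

∂g/∂s = 12*s*t - 10*s + 5*t^2
∂g/∂t = 6*s^2 + 10*s*t
∇g at (-1, 3) = (19, -24)
∇g · a = (19)(-2) + (-24)(-4) = 58

58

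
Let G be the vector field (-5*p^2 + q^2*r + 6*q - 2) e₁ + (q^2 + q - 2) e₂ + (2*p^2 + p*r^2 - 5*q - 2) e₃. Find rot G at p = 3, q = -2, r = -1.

(∇×G)₁ = ∂G₃/∂q − ∂G₂/∂r = -5
(∇×G)₂ = ∂G₁/∂r − ∂G₃/∂p = -4*p + q^2 - r^2
(∇×G)₃ = ∂G₂/∂p − ∂G₁/∂q = -2*q*r - 6
∇×G = (-5, -4*p + q^2 - r^2, -2*q*r - 6)
At (3, -2, -1): (-5, -9, -10).

(-5, -9, -10)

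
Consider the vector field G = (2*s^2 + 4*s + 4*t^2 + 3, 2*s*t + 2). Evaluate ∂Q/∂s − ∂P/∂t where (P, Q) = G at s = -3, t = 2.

∂G₂/∂s = 2*t
∂G₁/∂t = 8*t
Scalar curl = -6*t
At (-3, 2): -12.

-12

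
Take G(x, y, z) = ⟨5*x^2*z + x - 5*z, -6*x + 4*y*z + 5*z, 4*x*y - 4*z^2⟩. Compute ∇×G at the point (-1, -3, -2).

(∇×G)₁ = ∂G₃/∂y − ∂G₂/∂z = 4*x - 4*y - 5
(∇×G)₂ = ∂G₁/∂z − ∂G₃/∂x = 5*x^2 - 4*y - 5
(∇×G)₃ = ∂G₂/∂x − ∂G₁/∂y = -6
∇×G = (4*x - 4*y - 5, 5*x^2 - 4*y - 5, -6)
At (-1, -3, -2): (3, 12, -6).

(3, 12, -6)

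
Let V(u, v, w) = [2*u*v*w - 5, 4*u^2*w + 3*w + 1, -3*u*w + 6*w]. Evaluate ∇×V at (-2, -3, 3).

(-19, 21, -36)

(∇×V)₁ = ∂V₃/∂v − ∂V₂/∂w = -4*u^2 - 3
(∇×V)₂ = ∂V₁/∂w − ∂V₃/∂u = 2*u*v + 3*w
(∇×V)₃ = ∂V₂/∂u − ∂V₁/∂v = 6*u*w
∇×V = (-4*u^2 - 3, 2*u*v + 3*w, 6*u*w)
At (-2, -3, 3): (-19, 21, -36).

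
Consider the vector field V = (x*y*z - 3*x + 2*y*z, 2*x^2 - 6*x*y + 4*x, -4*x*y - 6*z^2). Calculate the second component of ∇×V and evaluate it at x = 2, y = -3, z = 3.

-24

(∇×V)_2 = ∂V₁/∂z − ∂V₃/∂x
= x*y + 2*y − (-4*y)
= x*y + 6*y
At (2, -3, 3): -24.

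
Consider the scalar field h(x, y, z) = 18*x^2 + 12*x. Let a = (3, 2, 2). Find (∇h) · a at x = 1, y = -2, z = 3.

144

∂h/∂x = 36*x + 12
∂h/∂y = 0
∂h/∂z = 0
∇h at (1, -2, 3) = (48, 0, 0)
∇h · a = (48)(3) + (0)(2) + (0)(2) = 144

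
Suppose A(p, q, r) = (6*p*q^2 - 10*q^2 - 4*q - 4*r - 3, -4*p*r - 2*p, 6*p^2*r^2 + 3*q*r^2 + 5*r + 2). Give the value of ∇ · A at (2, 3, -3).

-139

∂A₁/∂p = 6*q^2
∂A₂/∂q = 0
∂A₃/∂r = 12*p^2*r + 6*q*r + 5
∇·A = 12*p^2*r + 6*q^2 + 6*q*r + 5
At (2, 3, -3): -139.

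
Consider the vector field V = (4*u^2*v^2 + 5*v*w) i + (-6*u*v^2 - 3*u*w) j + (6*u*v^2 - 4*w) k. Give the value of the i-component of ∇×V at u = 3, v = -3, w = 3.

-99

(∇×V)_1 = ∂V₃/∂v − ∂V₂/∂w
= 12*u*v − (-3*u)
= 12*u*v + 3*u
At (3, -3, 3): -99.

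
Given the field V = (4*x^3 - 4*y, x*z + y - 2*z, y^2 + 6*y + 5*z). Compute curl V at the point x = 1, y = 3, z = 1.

(∇×V)₁ = ∂V₃/∂y − ∂V₂/∂z = -x + 2*y + 8
(∇×V)₂ = ∂V₁/∂z − ∂V₃/∂x = 0
(∇×V)₃ = ∂V₂/∂x − ∂V₁/∂y = z + 4
∇×V = (-x + 2*y + 8, 0, z + 4)
At (1, 3, 1): (13, 0, 5).

(13, 0, 5)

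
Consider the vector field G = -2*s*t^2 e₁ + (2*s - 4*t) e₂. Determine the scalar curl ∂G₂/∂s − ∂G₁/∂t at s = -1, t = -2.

10

∂G₂/∂s = 2
∂G₁/∂t = -4*s*t
Scalar curl = 4*s*t + 2
At (-1, -2): 10.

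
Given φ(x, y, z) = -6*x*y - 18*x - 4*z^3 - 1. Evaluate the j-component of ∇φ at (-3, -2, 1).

18

(∇φ)_2 = ∂φ/∂y = -6*x
At (-3, -2, 1): 18.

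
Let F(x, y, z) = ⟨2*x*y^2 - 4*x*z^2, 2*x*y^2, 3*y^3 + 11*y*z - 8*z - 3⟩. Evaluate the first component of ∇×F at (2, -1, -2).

(∇×F)_1 = ∂F₃/∂y − ∂F₂/∂z
= 9*y^2 + 11*z − (0)
= 9*y^2 + 11*z
At (2, -1, -2): -13.

-13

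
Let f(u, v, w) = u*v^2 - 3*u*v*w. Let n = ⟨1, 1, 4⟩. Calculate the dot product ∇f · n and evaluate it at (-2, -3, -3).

∂f/∂u = v^2 - 3*v*w
∂f/∂v = 2*u*v - 3*u*w
∂f/∂w = -3*u*v
∇f at (-2, -3, -3) = (-18, -6, -18)
∇f · n = (-18)(1) + (-6)(1) + (-18)(4) = -96

-96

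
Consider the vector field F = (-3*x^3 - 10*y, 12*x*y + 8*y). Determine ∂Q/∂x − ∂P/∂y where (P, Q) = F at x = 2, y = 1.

22

∂F₂/∂x = 12*y
∂F₁/∂y = -10
Scalar curl = 12*y + 10
At (2, 1): 22.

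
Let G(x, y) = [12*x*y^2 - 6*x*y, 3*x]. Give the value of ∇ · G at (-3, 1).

6

∂G₁/∂x = 12*y^2 - 6*y
∂G₂/∂y = 0
∇·G = 12*y^2 - 6*y
At (-3, 1): 6.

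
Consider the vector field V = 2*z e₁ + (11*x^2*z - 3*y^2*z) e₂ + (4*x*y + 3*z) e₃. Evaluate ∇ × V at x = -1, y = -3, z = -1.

(12, 14, 22)

(∇×V)₁ = ∂V₃/∂y − ∂V₂/∂z = -11*x^2 + 4*x + 3*y^2
(∇×V)₂ = ∂V₁/∂z − ∂V₃/∂x = -4*y + 2
(∇×V)₃ = ∂V₂/∂x − ∂V₁/∂y = 22*x*z
∇×V = (-11*x^2 + 4*x + 3*y^2, -4*y + 2, 22*x*z)
At (-1, -3, -1): (12, 14, 22).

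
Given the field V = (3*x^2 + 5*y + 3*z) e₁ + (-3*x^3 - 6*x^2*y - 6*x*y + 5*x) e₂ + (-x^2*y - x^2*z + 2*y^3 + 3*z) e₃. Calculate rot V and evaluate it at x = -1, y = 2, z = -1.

(23, 1, 3)

(∇×V)₁ = ∂V₃/∂y − ∂V₂/∂z = -x^2 + 6*y^2
(∇×V)₂ = ∂V₁/∂z − ∂V₃/∂x = 2*x*y + 2*x*z + 3
(∇×V)₃ = ∂V₂/∂x − ∂V₁/∂y = -9*x^2 - 12*x*y - 6*y
∇×V = (-x^2 + 6*y^2, 2*x*y + 2*x*z + 3, -9*x^2 - 12*x*y - 6*y)
At (-1, 2, -1): (23, 1, 3).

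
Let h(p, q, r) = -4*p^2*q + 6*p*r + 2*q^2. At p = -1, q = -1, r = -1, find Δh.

∂²h/∂p² = -8*q
∂²h/∂q² = 4
∂²h/∂r² = 0
∇²h = -8*q + 4
At (-1, -1, -1): 12.

12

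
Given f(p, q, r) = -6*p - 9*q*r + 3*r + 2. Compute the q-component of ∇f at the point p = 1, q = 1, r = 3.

(∇f)_2 = ∂f/∂q = -9*r
At (1, 1, 3): -27.

-27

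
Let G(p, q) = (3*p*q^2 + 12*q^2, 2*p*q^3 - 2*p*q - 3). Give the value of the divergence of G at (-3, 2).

∂G₁/∂p = 3*q^2
∂G₂/∂q = 6*p*q^2 - 2*p
∇·G = 6*p*q^2 - 2*p + 3*q^2
At (-3, 2): -54.

-54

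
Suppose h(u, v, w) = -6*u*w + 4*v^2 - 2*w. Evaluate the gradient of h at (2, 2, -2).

∂h/∂u = -6*w
∂h/∂v = 8*v
∂h/∂w = -6*u - 2
∇h = (-6*w, 8*v, -6*u - 2)
At (2, 2, -2): (12, 16, -14).

(12, 16, -14)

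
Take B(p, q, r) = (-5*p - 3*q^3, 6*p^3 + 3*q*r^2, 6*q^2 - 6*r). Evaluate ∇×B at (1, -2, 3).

(∇×B)₁ = ∂B₃/∂q − ∂B₂/∂r = -6*q*r + 12*q
(∇×B)₂ = ∂B₁/∂r − ∂B₃/∂p = 0
(∇×B)₃ = ∂B₂/∂p − ∂B₁/∂q = 18*p^2 + 9*q^2
∇×B = (-6*q*r + 12*q, 0, 18*p^2 + 9*q^2)
At (1, -2, 3): (12, 0, 54).

(12, 0, 54)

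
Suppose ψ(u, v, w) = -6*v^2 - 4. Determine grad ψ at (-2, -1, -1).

∂ψ/∂u = 0
∂ψ/∂v = -12*v
∂ψ/∂w = 0
∇ψ = (0, -12*v, 0)
At (-2, -1, -1): (0, 12, 0).

(0, 12, 0)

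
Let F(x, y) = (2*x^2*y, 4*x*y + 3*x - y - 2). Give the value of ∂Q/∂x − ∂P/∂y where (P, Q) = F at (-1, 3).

∂F₂/∂x = 4*y + 3
∂F₁/∂y = 2*x^2
Scalar curl = -2*x^2 + 4*y + 3
At (-1, 3): 13.

13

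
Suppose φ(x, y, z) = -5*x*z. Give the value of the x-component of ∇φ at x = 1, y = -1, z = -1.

5

(∇φ)_1 = ∂φ/∂x = -5*z
At (1, -1, -1): 5.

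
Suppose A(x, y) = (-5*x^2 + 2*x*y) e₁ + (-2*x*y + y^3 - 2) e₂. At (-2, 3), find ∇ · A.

∂A₁/∂x = -10*x + 2*y
∂A₂/∂y = -2*x + 3*y^2
∇·A = -12*x + 3*y^2 + 2*y
At (-2, 3): 57.

57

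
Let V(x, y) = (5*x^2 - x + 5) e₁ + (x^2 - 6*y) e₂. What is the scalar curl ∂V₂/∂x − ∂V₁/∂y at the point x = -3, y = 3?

-6

∂V₂/∂x = 2*x
∂V₁/∂y = 0
Scalar curl = 2*x
At (-3, 3): -6.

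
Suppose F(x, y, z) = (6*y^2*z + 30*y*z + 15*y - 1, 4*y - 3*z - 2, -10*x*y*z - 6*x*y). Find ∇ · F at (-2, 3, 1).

∂F₁/∂x = 0
∂F₂/∂y = 4
∂F₃/∂z = -10*x*y
∇·F = -10*x*y + 4
At (-2, 3, 1): 64.

64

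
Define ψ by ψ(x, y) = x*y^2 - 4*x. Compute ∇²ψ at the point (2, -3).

∂²ψ/∂x² = 0
∂²ψ/∂y² = 2*x
∇²ψ = 2*x
At (2, -3): 4.

4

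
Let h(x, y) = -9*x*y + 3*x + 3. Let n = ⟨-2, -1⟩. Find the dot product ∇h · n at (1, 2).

∂h/∂x = -9*y + 3
∂h/∂y = -9*x
∇h at (1, 2) = (-15, -9)
∇h · n = (-15)(-2) + (-9)(-1) = 39

39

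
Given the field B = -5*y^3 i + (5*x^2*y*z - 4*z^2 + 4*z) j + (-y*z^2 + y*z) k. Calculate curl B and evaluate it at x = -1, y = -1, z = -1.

(∇×B)₁ = ∂B₃/∂y − ∂B₂/∂z = -5*x^2*y - z^2 + 9*z - 4
(∇×B)₂ = ∂B₁/∂z − ∂B₃/∂x = 0
(∇×B)₃ = ∂B₂/∂x − ∂B₁/∂y = 10*x*y*z + 15*y^2
∇×B = (-5*x^2*y - z^2 + 9*z - 4, 0, 10*x*y*z + 15*y^2)
At (-1, -1, -1): (-9, 0, 5).

(-9, 0, 5)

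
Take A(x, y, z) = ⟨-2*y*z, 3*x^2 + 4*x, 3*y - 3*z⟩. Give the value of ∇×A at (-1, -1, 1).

(∇×A)₁ = ∂A₃/∂y − ∂A₂/∂z = 3
(∇×A)₂ = ∂A₁/∂z − ∂A₃/∂x = -2*y
(∇×A)₃ = ∂A₂/∂x − ∂A₁/∂y = 6*x + 2*z + 4
∇×A = (3, -2*y, 6*x + 2*z + 4)
At (-1, -1, 1): (3, 2, 0).

(3, 2, 0)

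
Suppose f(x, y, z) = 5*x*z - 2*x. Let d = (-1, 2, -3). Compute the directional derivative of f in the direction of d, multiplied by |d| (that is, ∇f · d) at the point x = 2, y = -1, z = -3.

-13

∂f/∂x = 5*z - 2
∂f/∂y = 0
∂f/∂z = 5*x
∇f at (2, -1, -3) = (-17, 0, 10)
∇f · d = (-17)(-1) + (0)(2) + (10)(-3) = -13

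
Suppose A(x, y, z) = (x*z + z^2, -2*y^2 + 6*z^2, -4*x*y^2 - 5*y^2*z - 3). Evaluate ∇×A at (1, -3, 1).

(∇×A)₁ = ∂A₃/∂y − ∂A₂/∂z = -8*x*y - 10*y*z - 12*z
(∇×A)₂ = ∂A₁/∂z − ∂A₃/∂x = x + 4*y^2 + 2*z
(∇×A)₃ = ∂A₂/∂x − ∂A₁/∂y = 0
∇×A = (-8*x*y - 10*y*z - 12*z, x + 4*y^2 + 2*z, 0)
At (1, -3, 1): (42, 39, 0).

(42, 39, 0)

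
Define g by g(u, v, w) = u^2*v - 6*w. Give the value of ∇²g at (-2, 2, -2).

4

∂²g/∂u² = 2*v
∂²g/∂v² = 0
∂²g/∂w² = 0
∇²g = 2*v
At (-2, 2, -2): 4.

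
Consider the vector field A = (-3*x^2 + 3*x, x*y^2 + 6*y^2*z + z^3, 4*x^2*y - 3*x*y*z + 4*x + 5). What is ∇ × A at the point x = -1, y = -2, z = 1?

(-20, -26, 4)

(∇×A)₁ = ∂A₃/∂y − ∂A₂/∂z = 4*x^2 - 3*x*z - 6*y^2 - 3*z^2
(∇×A)₂ = ∂A₁/∂z − ∂A₃/∂x = -8*x*y + 3*y*z - 4
(∇×A)₃ = ∂A₂/∂x − ∂A₁/∂y = y^2
∇×A = (4*x^2 - 3*x*z - 6*y^2 - 3*z^2, -8*x*y + 3*y*z - 4, y^2)
At (-1, -2, 1): (-20, -26, 4).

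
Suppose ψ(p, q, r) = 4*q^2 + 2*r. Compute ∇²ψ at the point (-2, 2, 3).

∂²ψ/∂p² = 0
∂²ψ/∂q² = 8
∂²ψ/∂r² = 0
∇²ψ = 8
At (-2, 2, 3): 8.

8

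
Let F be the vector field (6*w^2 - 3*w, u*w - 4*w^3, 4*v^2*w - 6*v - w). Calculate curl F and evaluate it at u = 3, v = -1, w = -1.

(11, -15, -1)

(∇×F)₁ = ∂F₃/∂v − ∂F₂/∂w = -u + 8*v*w + 12*w^2 - 6
(∇×F)₂ = ∂F₁/∂w − ∂F₃/∂u = 12*w - 3
(∇×F)₃ = ∂F₂/∂u − ∂F₁/∂v = w
∇×F = (-u + 8*v*w + 12*w^2 - 6, 12*w - 3, w)
At (3, -1, -1): (11, -15, -1).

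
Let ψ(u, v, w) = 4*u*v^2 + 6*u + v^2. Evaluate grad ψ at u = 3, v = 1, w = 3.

(10, 26, 0)

∂ψ/∂u = 4*v^2 + 6
∂ψ/∂v = 8*u*v + 2*v
∂ψ/∂w = 0
∇ψ = (4*v^2 + 6, 8*u*v + 2*v, 0)
At (3, 1, 3): (10, 26, 0).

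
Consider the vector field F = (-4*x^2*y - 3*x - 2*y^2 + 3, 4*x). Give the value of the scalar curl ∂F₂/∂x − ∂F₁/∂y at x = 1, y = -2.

0

∂F₂/∂x = 4
∂F₁/∂y = -4*x^2 - 4*y
Scalar curl = 4*x^2 + 4*y + 4
At (1, -2): 0.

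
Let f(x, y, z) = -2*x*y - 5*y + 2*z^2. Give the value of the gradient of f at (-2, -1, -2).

(2, -1, -8)

∂f/∂x = -2*y
∂f/∂y = -2*x - 5
∂f/∂z = 4*z
∇f = (-2*y, -2*x - 5, 4*z)
At (-2, -1, -2): (2, -1, -8).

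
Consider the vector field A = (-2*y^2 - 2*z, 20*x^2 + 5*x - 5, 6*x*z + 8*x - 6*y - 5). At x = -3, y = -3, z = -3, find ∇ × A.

(-6, 8, -127)

(∇×A)₁ = ∂A₃/∂y − ∂A₂/∂z = -6
(∇×A)₂ = ∂A₁/∂z − ∂A₃/∂x = -6*z - 10
(∇×A)₃ = ∂A₂/∂x − ∂A₁/∂y = 40*x + 4*y + 5
∇×A = (-6, -6*z - 10, 40*x + 4*y + 5)
At (-3, -3, -3): (-6, 8, -127).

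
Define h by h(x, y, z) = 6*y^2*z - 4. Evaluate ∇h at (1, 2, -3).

∂h/∂x = 0
∂h/∂y = 12*y*z
∂h/∂z = 6*y^2
∇h = (0, 12*y*z, 6*y^2)
At (1, 2, -3): (0, -72, 24).

(0, -72, 24)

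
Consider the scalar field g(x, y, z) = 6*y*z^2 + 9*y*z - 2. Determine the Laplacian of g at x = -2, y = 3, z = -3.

36

∂²g/∂x² = 0
∂²g/∂y² = 0
∂²g/∂z² = 12*y
∇²g = 12*y
At (-2, 3, -3): 36.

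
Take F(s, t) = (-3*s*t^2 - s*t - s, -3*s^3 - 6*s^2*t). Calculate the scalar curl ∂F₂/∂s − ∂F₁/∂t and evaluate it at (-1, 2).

2

∂F₂/∂s = -9*s^2 - 12*s*t
∂F₁/∂t = -6*s*t - s
Scalar curl = -9*s^2 - 6*s*t + s
At (-1, 2): 2.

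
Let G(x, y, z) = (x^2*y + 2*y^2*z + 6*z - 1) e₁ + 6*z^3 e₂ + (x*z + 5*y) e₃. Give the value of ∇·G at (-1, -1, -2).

∂G₁/∂x = 2*x*y
∂G₂/∂y = 0
∂G₃/∂z = x
∇·G = 2*x*y + x
At (-1, -1, -2): 1.

1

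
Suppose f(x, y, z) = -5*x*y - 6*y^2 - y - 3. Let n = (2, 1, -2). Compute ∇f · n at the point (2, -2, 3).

33

∂f/∂x = -5*y
∂f/∂y = -5*x - 12*y - 1
∂f/∂z = 0
∇f at (2, -2, 3) = (10, 13, 0)
∇f · n = (10)(2) + (13)(1) + (0)(-2) = 33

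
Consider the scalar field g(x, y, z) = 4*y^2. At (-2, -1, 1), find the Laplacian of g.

8

∂²g/∂x² = 0
∂²g/∂y² = 8
∂²g/∂z² = 0
∇²g = 8
At (-2, -1, 1): 8.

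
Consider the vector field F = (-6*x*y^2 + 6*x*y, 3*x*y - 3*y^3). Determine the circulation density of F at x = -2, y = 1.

-9

∂F₂/∂x = 3*y
∂F₁/∂y = -12*x*y + 6*x
Scalar curl = 12*x*y - 6*x + 3*y
At (-2, 1): -9.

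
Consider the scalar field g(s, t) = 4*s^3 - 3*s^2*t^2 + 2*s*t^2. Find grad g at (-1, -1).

(20, 10)

∂g/∂s = 12*s^2 - 6*s*t^2 + 2*t^2
∂g/∂t = -6*s^2*t + 4*s*t
∇g = (12*s^2 - 6*s*t^2 + 2*t^2, -6*s^2*t + 4*s*t)
At (-1, -1): (20, 10).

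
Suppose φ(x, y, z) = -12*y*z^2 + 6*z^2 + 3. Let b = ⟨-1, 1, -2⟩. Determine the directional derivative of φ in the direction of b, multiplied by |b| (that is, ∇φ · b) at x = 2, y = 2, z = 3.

108

∂φ/∂x = 0
∂φ/∂y = -12*z^2
∂φ/∂z = -24*y*z + 12*z
∇φ at (2, 2, 3) = (0, -108, -108)
∇φ · b = (0)(-1) + (-108)(1) + (-108)(-2) = 108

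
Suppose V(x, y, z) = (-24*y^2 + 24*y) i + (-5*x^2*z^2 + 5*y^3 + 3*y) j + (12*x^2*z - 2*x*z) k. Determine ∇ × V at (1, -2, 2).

(20, -44, -160)

(∇×V)₁ = ∂V₃/∂y − ∂V₂/∂z = 10*x^2*z
(∇×V)₂ = ∂V₁/∂z − ∂V₃/∂x = -24*x*z + 2*z
(∇×V)₃ = ∂V₂/∂x − ∂V₁/∂y = -10*x*z^2 + 48*y - 24
∇×V = (10*x^2*z, -24*x*z + 2*z, -10*x*z^2 + 48*y - 24)
At (1, -2, 2): (20, -44, -160).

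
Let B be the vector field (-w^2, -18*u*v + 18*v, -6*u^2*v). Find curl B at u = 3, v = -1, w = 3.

(∇×B)₁ = ∂B₃/∂v − ∂B₂/∂w = -6*u^2
(∇×B)₂ = ∂B₁/∂w − ∂B₃/∂u = 12*u*v - 2*w
(∇×B)₃ = ∂B₂/∂u − ∂B₁/∂v = -18*v
∇×B = (-6*u^2, 12*u*v - 2*w, -18*v)
At (3, -1, 3): (-54, -42, 18).

(-54, -42, 18)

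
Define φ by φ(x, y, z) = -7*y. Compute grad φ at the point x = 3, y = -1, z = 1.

∂φ/∂x = 0
∂φ/∂y = -7
∂φ/∂z = 0
∇φ = (0, -7, 0)
At (3, -1, 1): (0, -7, 0).

(0, -7, 0)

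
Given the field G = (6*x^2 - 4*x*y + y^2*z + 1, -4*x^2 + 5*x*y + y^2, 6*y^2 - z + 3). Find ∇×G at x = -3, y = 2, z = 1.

(24, 4, 18)

(∇×G)₁ = ∂G₃/∂y − ∂G₂/∂z = 12*y
(∇×G)₂ = ∂G₁/∂z − ∂G₃/∂x = y^2
(∇×G)₃ = ∂G₂/∂x − ∂G₁/∂y = -4*x - 2*y*z + 5*y
∇×G = (12*y, y^2, -4*x - 2*y*z + 5*y)
At (-3, 2, 1): (24, 4, 18).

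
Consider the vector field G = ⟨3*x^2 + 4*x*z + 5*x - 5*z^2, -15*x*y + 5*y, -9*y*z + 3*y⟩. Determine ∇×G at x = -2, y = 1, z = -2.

(21, 12, -15)

(∇×G)₁ = ∂G₃/∂y − ∂G₂/∂z = -9*z + 3
(∇×G)₂ = ∂G₁/∂z − ∂G₃/∂x = 4*x - 10*z
(∇×G)₃ = ∂G₂/∂x − ∂G₁/∂y = -15*y
∇×G = (-9*z + 3, 4*x - 10*z, -15*y)
At (-2, 1, -2): (21, 12, -15).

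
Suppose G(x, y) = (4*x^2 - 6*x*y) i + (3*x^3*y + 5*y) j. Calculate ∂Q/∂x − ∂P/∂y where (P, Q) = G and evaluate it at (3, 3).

261

∂G₂/∂x = 9*x^2*y
∂G₁/∂y = -6*x
Scalar curl = 9*x^2*y + 6*x
At (3, 3): 261.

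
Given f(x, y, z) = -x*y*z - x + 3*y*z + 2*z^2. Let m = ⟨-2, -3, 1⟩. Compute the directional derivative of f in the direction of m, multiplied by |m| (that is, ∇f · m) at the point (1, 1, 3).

∂f/∂x = -y*z - 1
∂f/∂y = -x*z + 3*z
∂f/∂z = -x*y + 3*y + 4*z
∇f at (1, 1, 3) = (-4, 6, 14)
∇f · m = (-4)(-2) + (6)(-3) + (14)(1) = 4

4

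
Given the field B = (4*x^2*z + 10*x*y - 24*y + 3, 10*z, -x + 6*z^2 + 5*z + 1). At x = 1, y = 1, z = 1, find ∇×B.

(∇×B)₁ = ∂B₃/∂y − ∂B₂/∂z = -10
(∇×B)₂ = ∂B₁/∂z − ∂B₃/∂x = 4*x^2 + 1
(∇×B)₃ = ∂B₂/∂x − ∂B₁/∂y = -10*x + 24
∇×B = (-10, 4*x^2 + 1, -10*x + 24)
At (1, 1, 1): (-10, 5, 14).

(-10, 5, 14)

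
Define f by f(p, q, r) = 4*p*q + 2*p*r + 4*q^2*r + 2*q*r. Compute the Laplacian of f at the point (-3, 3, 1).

∂²f/∂p² = 0
∂²f/∂q² = 8*r
∂²f/∂r² = 0
∇²f = 8*r
At (-3, 3, 1): 8.

8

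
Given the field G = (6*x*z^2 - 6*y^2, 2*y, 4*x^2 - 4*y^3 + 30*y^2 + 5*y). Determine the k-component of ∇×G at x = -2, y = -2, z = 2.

-24

(∇×G)_3 = ∂G₂/∂x − ∂G₁/∂y
= 0 − (-12*y)
= 12*y
At (-2, -2, 2): -24.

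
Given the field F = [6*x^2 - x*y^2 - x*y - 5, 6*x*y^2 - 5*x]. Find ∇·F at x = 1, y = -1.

0

∂F₁/∂x = 12*x - y^2 - y
∂F₂/∂y = 12*x*y
∇·F = 12*x*y + 12*x - y^2 - y
At (1, -1): 0.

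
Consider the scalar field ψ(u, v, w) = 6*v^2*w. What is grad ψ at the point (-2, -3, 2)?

(0, -72, 54)

∂ψ/∂u = 0
∂ψ/∂v = 12*v*w
∂ψ/∂w = 6*v^2
∇ψ = (0, 12*v*w, 6*v^2)
At (-2, -3, 2): (0, -72, 54).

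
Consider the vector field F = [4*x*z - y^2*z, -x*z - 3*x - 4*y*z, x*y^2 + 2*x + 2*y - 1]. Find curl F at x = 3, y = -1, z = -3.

(-5, 8, 6)

(∇×F)₁ = ∂F₃/∂y − ∂F₂/∂z = 2*x*y + x + 4*y + 2
(∇×F)₂ = ∂F₁/∂z − ∂F₃/∂x = 4*x - 2*y^2 - 2
(∇×F)₃ = ∂F₂/∂x − ∂F₁/∂y = 2*y*z - z - 3
∇×F = (2*x*y + x + 4*y + 2, 4*x - 2*y^2 - 2, 2*y*z - z - 3)
At (3, -1, -3): (-5, 8, 6).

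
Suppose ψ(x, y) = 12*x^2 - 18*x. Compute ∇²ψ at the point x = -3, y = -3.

24

∂²ψ/∂x² = 24
∂²ψ/∂y² = 0
∇²ψ = 24
At (-3, -3): 24.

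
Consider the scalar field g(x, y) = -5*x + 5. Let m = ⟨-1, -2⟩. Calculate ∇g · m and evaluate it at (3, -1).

5

∂g/∂x = -5
∂g/∂y = 0
∇g at (3, -1) = (-5, 0)
∇g · m = (-5)(-1) + (0)(-2) = 5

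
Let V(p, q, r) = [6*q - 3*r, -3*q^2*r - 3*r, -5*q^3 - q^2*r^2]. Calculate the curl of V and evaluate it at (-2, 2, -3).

(∇×V)₁ = ∂V₃/∂q − ∂V₂/∂r = -12*q^2 - 2*q*r^2 + 3
(∇×V)₂ = ∂V₁/∂r − ∂V₃/∂p = -3
(∇×V)₃ = ∂V₂/∂p − ∂V₁/∂q = -6
∇×V = (-12*q^2 - 2*q*r^2 + 3, -3, -6)
At (-2, 2, -3): (-81, -3, -6).

(-81, -3, -6)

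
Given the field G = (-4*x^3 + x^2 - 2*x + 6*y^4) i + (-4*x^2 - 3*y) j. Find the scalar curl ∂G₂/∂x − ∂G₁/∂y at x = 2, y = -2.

∂G₂/∂x = -8*x
∂G₁/∂y = 24*y^3
Scalar curl = -8*x - 24*y^3
At (2, -2): 176.

176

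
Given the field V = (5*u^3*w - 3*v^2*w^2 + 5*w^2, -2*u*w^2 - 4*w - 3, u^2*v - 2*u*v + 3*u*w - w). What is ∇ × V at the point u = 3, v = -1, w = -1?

(-5, 138, -8)

(∇×V)₁ = ∂V₃/∂v − ∂V₂/∂w = u^2 + 4*u*w - 2*u + 4
(∇×V)₂ = ∂V₁/∂w − ∂V₃/∂u = 5*u^3 - 2*u*v - 6*v^2*w + 2*v + 7*w
(∇×V)₃ = ∂V₂/∂u − ∂V₁/∂v = 6*v*w^2 - 2*w^2
∇×V = (u^2 + 4*u*w - 2*u + 4, 5*u^3 - 2*u*v - 6*v^2*w + 2*v + 7*w, 6*v*w^2 - 2*w^2)
At (3, -1, -1): (-5, 138, -8).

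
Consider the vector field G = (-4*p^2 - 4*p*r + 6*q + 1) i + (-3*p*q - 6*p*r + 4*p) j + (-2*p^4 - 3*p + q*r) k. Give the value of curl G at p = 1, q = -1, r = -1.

(5, 7, 7)

(∇×G)₁ = ∂G₃/∂q − ∂G₂/∂r = 6*p + r
(∇×G)₂ = ∂G₁/∂r − ∂G₃/∂p = 8*p^3 - 4*p + 3
(∇×G)₃ = ∂G₂/∂p − ∂G₁/∂q = -3*q - 6*r - 2
∇×G = (6*p + r, 8*p^3 - 4*p + 3, -3*q - 6*r - 2)
At (1, -1, -1): (5, 7, 7).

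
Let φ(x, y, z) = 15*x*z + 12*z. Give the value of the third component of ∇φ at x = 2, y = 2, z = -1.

(∇φ)_3 = ∂φ/∂z = 15*x + 12
At (2, 2, -1): 42.

42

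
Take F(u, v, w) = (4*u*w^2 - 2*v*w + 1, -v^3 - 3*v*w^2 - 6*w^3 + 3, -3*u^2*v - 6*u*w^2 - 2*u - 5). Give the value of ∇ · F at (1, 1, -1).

∂F₁/∂u = 4*w^2
∂F₂/∂v = -3*v^2 - 3*w^2
∂F₃/∂w = -12*u*w
∇·F = -12*u*w - 3*v^2 + w^2
At (1, 1, -1): 10.

10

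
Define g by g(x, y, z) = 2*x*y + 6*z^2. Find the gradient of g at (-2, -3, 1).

(-6, -4, 12)

∂g/∂x = 2*y
∂g/∂y = 2*x
∂g/∂z = 12*z
∇g = (2*y, 2*x, 12*z)
At (-2, -3, 1): (-6, -4, 12).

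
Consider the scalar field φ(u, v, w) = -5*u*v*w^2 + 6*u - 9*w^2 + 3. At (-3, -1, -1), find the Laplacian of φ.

-48

∂²φ/∂u² = 0
∂²φ/∂v² = 0
∂²φ/∂w² = -2*(5*u*v + 9)
∇²φ = -10*u*v - 18
At (-3, -1, -1): -48.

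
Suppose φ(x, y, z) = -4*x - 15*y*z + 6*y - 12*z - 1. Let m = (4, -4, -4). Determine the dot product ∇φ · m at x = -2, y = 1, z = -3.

∂φ/∂x = -4
∂φ/∂y = -15*z + 6
∂φ/∂z = -15*y - 12
∇φ at (-2, 1, -3) = (-4, 51, -27)
∇φ · m = (-4)(4) + (51)(-4) + (-27)(-4) = -112

-112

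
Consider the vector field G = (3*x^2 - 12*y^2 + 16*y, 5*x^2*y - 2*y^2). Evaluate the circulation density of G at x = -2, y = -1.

-20

∂G₂/∂x = 10*x*y
∂G₁/∂y = -24*y + 16
Scalar curl = 10*x*y + 24*y - 16
At (-2, -1): -20.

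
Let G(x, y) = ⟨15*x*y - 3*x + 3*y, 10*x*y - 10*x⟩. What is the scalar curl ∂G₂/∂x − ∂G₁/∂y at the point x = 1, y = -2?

∂G₂/∂x = 10*y - 10
∂G₁/∂y = 15*x + 3
Scalar curl = -15*x + 10*y - 13
At (1, -2): -48.

-48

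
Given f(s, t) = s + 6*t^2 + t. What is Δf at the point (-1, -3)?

∂²f/∂s² = 0
∂²f/∂t² = 12
∇²f = 12
At (-1, -3): 12.

12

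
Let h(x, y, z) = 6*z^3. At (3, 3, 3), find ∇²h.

∂²h/∂x² = 0
∂²h/∂y² = 0
∂²h/∂z² = 36*z
∇²h = 36*z
At (3, 3, 3): 108.

108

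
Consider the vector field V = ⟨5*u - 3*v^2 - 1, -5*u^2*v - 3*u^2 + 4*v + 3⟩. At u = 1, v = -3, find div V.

∂V₁/∂u = 5
∂V₂/∂v = -5*u^2 + 4
∇·V = -5*u^2 + 9
At (1, -3): 4.

4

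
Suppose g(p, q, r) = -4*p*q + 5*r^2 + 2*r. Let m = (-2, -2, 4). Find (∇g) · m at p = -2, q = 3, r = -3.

-104

∂g/∂p = -4*q
∂g/∂q = -4*p
∂g/∂r = 10*r + 2
∇g at (-2, 3, -3) = (-12, 8, -28)
∇g · m = (-12)(-2) + (8)(-2) + (-28)(4) = -104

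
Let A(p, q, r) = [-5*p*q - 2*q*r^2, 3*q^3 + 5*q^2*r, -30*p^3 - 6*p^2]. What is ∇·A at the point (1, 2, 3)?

∂A₁/∂p = -5*q
∂A₂/∂q = 9*q^2 + 10*q*r
∂A₃/∂r = 0
∇·A = 9*q^2 + 10*q*r - 5*q
At (1, 2, 3): 86.

86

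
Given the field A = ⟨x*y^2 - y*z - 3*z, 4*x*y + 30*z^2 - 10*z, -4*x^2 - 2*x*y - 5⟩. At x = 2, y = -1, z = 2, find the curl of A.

(∇×A)₁ = ∂A₃/∂y − ∂A₂/∂z = -2*x - 60*z + 10
(∇×A)₂ = ∂A₁/∂z − ∂A₃/∂x = 8*x + y - 3
(∇×A)₃ = ∂A₂/∂x − ∂A₁/∂y = -2*x*y + 4*y + z
∇×A = (-2*x - 60*z + 10, 8*x + y - 3, -2*x*y + 4*y + z)
At (2, -1, 2): (-114, 12, 2).

(-114, 12, 2)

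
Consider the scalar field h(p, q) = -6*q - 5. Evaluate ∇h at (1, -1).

(0, -6)

∂h/∂p = 0
∂h/∂q = -6
∇h = (0, -6)
At (1, -1): (0, -6).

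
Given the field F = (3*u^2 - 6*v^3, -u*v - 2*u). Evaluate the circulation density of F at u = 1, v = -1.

∂F₂/∂u = -v - 2
∂F₁/∂v = -18*v^2
Scalar curl = 18*v^2 - v - 2
At (1, -1): 17.

17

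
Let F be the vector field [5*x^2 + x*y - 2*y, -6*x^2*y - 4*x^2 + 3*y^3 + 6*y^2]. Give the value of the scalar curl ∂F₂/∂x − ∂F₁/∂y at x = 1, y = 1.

-19

∂F₂/∂x = -12*x*y - 8*x
∂F₁/∂y = x - 2
Scalar curl = -12*x*y - 9*x + 2
At (1, 1): -19.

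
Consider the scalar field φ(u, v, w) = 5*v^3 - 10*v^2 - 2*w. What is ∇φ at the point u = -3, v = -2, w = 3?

∂φ/∂u = 0
∂φ/∂v = 15*v^2 - 20*v
∂φ/∂w = -2
∇φ = (0, 15*v^2 - 20*v, -2)
At (-3, -2, 3): (0, 100, -2).

(0, 100, -2)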